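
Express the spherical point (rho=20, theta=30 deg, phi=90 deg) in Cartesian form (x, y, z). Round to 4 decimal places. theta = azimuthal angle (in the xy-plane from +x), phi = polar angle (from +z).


x = 20 * sin(90) * cos(30) = 17.3205
y = 20 * sin(90) * sin(30) = 10
z = 20 * cos(90) = 0

(17.3205, 10, 0)


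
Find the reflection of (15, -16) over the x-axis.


Reflection across x-axis: (x, y) -> (x, -y)
(15, -16) -> (15, 16)

(15, 16)


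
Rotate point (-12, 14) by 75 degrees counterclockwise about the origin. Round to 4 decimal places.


x' = -12*cos(75) - 14*sin(75) = -16.6288
y' = -12*sin(75) + 14*cos(75) = -7.9676

(-16.6288, -7.9676)


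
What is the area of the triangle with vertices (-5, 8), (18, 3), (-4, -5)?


Area = |x1(y2-y3) + x2(y3-y1) + x3(y1-y2)| / 2
= |-5*(3--5) + 18*(-5-8) + -4*(8-3)| / 2
= 147

147


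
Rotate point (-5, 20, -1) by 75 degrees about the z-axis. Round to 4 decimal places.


x' = -5*cos(75) - 20*sin(75) = -20.6126
y' = -5*sin(75) + 20*cos(75) = 0.3468
z' = -1

(-20.6126, 0.3468, -1)


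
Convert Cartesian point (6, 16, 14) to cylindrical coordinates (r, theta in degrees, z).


r = sqrt(6^2 + 16^2) = 17.088
theta = atan2(16, 6) = 69.444 deg
z = 14

r = 17.088, theta = 69.444 deg, z = 14


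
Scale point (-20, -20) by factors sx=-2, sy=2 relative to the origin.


Scaling: (x*sx, y*sy) = (-20*-2, -20*2) = (40, -40)

(40, -40)


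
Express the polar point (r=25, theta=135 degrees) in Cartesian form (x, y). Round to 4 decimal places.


x = 25 * cos(135) = -17.6777
y = 25 * sin(135) = 17.6777

(-17.6777, 17.6777)


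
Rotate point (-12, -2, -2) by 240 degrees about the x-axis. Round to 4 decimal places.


x' = -12
y' = -2*cos(240) - -2*sin(240) = -0.7321
z' = -2*sin(240) + -2*cos(240) = 2.7321

(-12, -0.7321, 2.7321)


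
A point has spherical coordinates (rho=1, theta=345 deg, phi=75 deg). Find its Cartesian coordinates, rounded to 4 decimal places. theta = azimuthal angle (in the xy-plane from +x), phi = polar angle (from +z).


x = 1 * sin(75) * cos(345) = 0.933
y = 1 * sin(75) * sin(345) = -0.25
z = 1 * cos(75) = 0.2588

(0.933, -0.25, 0.2588)


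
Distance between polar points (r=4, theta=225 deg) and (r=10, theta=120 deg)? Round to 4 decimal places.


d = sqrt(r1^2 + r2^2 - 2*r1*r2*cos(t2-t1))
d = sqrt(4^2 + 10^2 - 2*4*10*cos(120-225)) = 11.6921

11.6921


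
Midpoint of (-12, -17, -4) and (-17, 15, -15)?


Midpoint = ((-12+-17)/2, (-17+15)/2, (-4+-15)/2) = (-14.5, -1, -9.5)

(-14.5, -1, -9.5)


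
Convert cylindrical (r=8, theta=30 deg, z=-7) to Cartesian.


x = 8 * cos(30) = 6.9282
y = 8 * sin(30) = 4
z = -7

(6.9282, 4, -7)


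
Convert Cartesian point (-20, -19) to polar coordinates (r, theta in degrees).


r = sqrt((-20)^2 + (-19)^2) = 27.5862
theta = atan2(-19, -20) = 223.5312 degrees

r = 27.5862, theta = 223.5312 degrees


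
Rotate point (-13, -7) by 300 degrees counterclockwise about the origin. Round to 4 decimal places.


x' = -13*cos(300) - -7*sin(300) = -12.5622
y' = -13*sin(300) + -7*cos(300) = 7.7583

(-12.5622, 7.7583)


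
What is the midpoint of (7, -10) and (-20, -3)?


Midpoint = ((7+-20)/2, (-10+-3)/2) = (-6.5, -6.5)

(-6.5, -6.5)


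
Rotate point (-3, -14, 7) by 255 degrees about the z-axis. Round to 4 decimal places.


x' = -3*cos(255) - -14*sin(255) = -12.7465
y' = -3*sin(255) + -14*cos(255) = 6.5212
z' = 7

(-12.7465, 6.5212, 7)


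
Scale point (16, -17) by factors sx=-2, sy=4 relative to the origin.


Scaling: (x*sx, y*sy) = (16*-2, -17*4) = (-32, -68)

(-32, -68)


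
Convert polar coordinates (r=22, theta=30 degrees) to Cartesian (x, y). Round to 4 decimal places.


x = 22 * cos(30) = 19.0526
y = 22 * sin(30) = 11

(19.0526, 11)


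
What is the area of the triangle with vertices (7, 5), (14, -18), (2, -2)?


Area = |x1(y2-y3) + x2(y3-y1) + x3(y1-y2)| / 2
= |7*(-18--2) + 14*(-2-5) + 2*(5--18)| / 2
= 82

82


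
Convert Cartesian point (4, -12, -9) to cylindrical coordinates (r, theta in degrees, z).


r = sqrt(4^2 + (-12)^2) = 12.6491
theta = atan2(-12, 4) = 288.4349 deg
z = -9

r = 12.6491, theta = 288.4349 deg, z = -9


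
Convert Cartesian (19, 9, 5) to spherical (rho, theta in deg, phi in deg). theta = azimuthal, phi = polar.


rho = sqrt(19^2 + 9^2 + 5^2) = 21.6102
theta = atan2(9, 19) = 25.3462 deg
phi = acos(5/21.6102) = 76.6221 deg

rho = 21.6102, theta = 25.3462 deg, phi = 76.6221 deg


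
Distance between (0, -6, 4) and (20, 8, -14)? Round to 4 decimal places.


d = sqrt((20-0)^2 + (8--6)^2 + (-14-4)^2) = 30.3315

30.3315


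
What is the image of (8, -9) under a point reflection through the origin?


Reflection through origin: (x, y) -> (-x, -y)
(8, -9) -> (-8, 9)

(-8, 9)


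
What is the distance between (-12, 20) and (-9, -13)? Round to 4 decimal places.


d = sqrt((-9--12)^2 + (-13-20)^2) = 33.1361

33.1361


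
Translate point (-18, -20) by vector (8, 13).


Translation: (x+dx, y+dy) = (-18+8, -20+13) = (-10, -7)

(-10, -7)


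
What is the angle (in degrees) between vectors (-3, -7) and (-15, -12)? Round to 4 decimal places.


dot = -3*-15 + -7*-12 = 129
|u| = 7.6158, |v| = 19.2094
cos(angle) = 0.8818
angle = 28.1416 degrees

28.1416 degrees


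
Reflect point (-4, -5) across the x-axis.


Reflection across x-axis: (x, y) -> (x, -y)
(-4, -5) -> (-4, 5)

(-4, 5)


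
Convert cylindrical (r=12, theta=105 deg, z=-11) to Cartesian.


x = 12 * cos(105) = -3.1058
y = 12 * sin(105) = 11.5911
z = -11

(-3.1058, 11.5911, -11)


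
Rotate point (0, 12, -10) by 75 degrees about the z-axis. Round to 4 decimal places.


x' = 0*cos(75) - 12*sin(75) = -11.5911
y' = 0*sin(75) + 12*cos(75) = 3.1058
z' = -10

(-11.5911, 3.1058, -10)


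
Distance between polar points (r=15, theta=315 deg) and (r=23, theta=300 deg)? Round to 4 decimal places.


d = sqrt(r1^2 + r2^2 - 2*r1*r2*cos(t2-t1))
d = sqrt(15^2 + 23^2 - 2*15*23*cos(300-315)) = 9.3547

9.3547


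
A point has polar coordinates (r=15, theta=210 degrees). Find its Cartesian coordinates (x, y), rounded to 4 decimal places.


x = 15 * cos(210) = -12.9904
y = 15 * sin(210) = -7.5

(-12.9904, -7.5)


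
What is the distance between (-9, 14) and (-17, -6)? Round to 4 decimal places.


d = sqrt((-17--9)^2 + (-6-14)^2) = 21.5407

21.5407


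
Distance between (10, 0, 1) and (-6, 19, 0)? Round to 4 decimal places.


d = sqrt((-6-10)^2 + (19-0)^2 + (0-1)^2) = 24.8596

24.8596


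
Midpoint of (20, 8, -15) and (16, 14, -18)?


Midpoint = ((20+16)/2, (8+14)/2, (-15+-18)/2) = (18, 11, -16.5)

(18, 11, -16.5)


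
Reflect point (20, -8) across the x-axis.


Reflection across x-axis: (x, y) -> (x, -y)
(20, -8) -> (20, 8)

(20, 8)


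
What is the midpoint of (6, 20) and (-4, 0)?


Midpoint = ((6+-4)/2, (20+0)/2) = (1, 10)

(1, 10)


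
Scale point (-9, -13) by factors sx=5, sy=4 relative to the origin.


Scaling: (x*sx, y*sy) = (-9*5, -13*4) = (-45, -52)

(-45, -52)


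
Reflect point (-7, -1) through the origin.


Reflection through origin: (x, y) -> (-x, -y)
(-7, -1) -> (7, 1)

(7, 1)


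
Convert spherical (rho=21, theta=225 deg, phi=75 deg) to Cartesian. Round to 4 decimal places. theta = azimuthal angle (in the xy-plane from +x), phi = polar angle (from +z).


x = 21 * sin(75) * cos(225) = -14.3433
y = 21 * sin(75) * sin(225) = -14.3433
z = 21 * cos(75) = 5.4352

(-14.3433, -14.3433, 5.4352)


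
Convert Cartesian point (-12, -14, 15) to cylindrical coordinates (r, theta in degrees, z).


r = sqrt((-12)^2 + (-14)^2) = 18.4391
theta = atan2(-14, -12) = 229.3987 deg
z = 15

r = 18.4391, theta = 229.3987 deg, z = 15


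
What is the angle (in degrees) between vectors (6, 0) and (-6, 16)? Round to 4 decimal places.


dot = 6*-6 + 0*16 = -36
|u| = 6, |v| = 17.088
cos(angle) = -0.3511
angle = 110.556 degrees

110.556 degrees


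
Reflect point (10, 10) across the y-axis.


Reflection across y-axis: (x, y) -> (-x, y)
(10, 10) -> (-10, 10)

(-10, 10)


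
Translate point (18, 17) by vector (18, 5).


Translation: (x+dx, y+dy) = (18+18, 17+5) = (36, 22)

(36, 22)


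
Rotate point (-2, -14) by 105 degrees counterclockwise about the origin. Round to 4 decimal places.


x' = -2*cos(105) - -14*sin(105) = 14.0406
y' = -2*sin(105) + -14*cos(105) = 1.6916

(14.0406, 1.6916)


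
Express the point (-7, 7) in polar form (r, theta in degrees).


r = sqrt((-7)^2 + 7^2) = 9.8995
theta = atan2(7, -7) = 135 degrees

r = 9.8995, theta = 135 degrees


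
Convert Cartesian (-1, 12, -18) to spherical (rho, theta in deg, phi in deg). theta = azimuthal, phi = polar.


rho = sqrt((-1)^2 + 12^2 + (-18)^2) = 21.6564
theta = atan2(12, -1) = 94.7636 deg
phi = acos(-18/21.6564) = 146.2184 deg

rho = 21.6564, theta = 94.7636 deg, phi = 146.2184 deg


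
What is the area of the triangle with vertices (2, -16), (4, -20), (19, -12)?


Area = |x1(y2-y3) + x2(y3-y1) + x3(y1-y2)| / 2
= |2*(-20--12) + 4*(-12--16) + 19*(-16--20)| / 2
= 38

38


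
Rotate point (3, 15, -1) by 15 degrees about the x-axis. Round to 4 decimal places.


x' = 3
y' = 15*cos(15) - -1*sin(15) = 14.7477
z' = 15*sin(15) + -1*cos(15) = 2.9164

(3, 14.7477, 2.9164)


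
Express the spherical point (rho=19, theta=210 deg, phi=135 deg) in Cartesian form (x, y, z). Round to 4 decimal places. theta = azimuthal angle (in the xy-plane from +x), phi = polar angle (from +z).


x = 19 * sin(135) * cos(210) = -11.6351
y = 19 * sin(135) * sin(210) = -6.7175
z = 19 * cos(135) = -13.435

(-11.6351, -6.7175, -13.435)


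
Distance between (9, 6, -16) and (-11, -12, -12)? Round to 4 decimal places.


d = sqrt((-11-9)^2 + (-12-6)^2 + (-12--16)^2) = 27.2029

27.2029


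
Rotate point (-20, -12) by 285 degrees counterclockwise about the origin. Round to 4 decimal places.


x' = -20*cos(285) - -12*sin(285) = -16.7675
y' = -20*sin(285) + -12*cos(285) = 16.2127

(-16.7675, 16.2127)


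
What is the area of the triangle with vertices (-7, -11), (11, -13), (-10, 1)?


Area = |x1(y2-y3) + x2(y3-y1) + x3(y1-y2)| / 2
= |-7*(-13-1) + 11*(1--11) + -10*(-11--13)| / 2
= 105

105


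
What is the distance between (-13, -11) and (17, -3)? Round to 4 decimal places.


d = sqrt((17--13)^2 + (-3--11)^2) = 31.0483

31.0483


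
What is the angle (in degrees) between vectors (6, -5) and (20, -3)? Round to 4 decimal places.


dot = 6*20 + -5*-3 = 135
|u| = 7.8102, |v| = 20.2237
cos(angle) = 0.8547
angle = 31.2748 degrees

31.2748 degrees


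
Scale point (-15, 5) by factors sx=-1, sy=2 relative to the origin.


Scaling: (x*sx, y*sy) = (-15*-1, 5*2) = (15, 10)

(15, 10)


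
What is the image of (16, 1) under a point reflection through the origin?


Reflection through origin: (x, y) -> (-x, -y)
(16, 1) -> (-16, -1)

(-16, -1)


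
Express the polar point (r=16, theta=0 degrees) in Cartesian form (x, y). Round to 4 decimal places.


x = 16 * cos(0) = 16
y = 16 * sin(0) = 0

(16, 0)


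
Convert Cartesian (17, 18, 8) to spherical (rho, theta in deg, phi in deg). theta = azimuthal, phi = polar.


rho = sqrt(17^2 + 18^2 + 8^2) = 26.0192
theta = atan2(18, 17) = 46.6366 deg
phi = acos(8/26.0192) = 72.0935 deg

rho = 26.0192, theta = 46.6366 deg, phi = 72.0935 deg


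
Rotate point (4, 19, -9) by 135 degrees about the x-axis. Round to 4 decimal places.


x' = 4
y' = 19*cos(135) - -9*sin(135) = -7.0711
z' = 19*sin(135) + -9*cos(135) = 19.799

(4, -7.0711, 19.799)


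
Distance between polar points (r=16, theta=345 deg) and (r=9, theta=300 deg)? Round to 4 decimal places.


d = sqrt(r1^2 + r2^2 - 2*r1*r2*cos(t2-t1))
d = sqrt(16^2 + 9^2 - 2*16*9*cos(300-345)) = 11.5479

11.5479


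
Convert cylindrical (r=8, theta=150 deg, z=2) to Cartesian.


x = 8 * cos(150) = -6.9282
y = 8 * sin(150) = 4
z = 2

(-6.9282, 4, 2)


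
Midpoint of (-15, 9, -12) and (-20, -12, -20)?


Midpoint = ((-15+-20)/2, (9+-12)/2, (-12+-20)/2) = (-17.5, -1.5, -16)

(-17.5, -1.5, -16)


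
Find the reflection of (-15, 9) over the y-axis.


Reflection across y-axis: (x, y) -> (-x, y)
(-15, 9) -> (15, 9)

(15, 9)


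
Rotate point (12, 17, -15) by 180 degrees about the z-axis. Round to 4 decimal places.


x' = 12*cos(180) - 17*sin(180) = -12
y' = 12*sin(180) + 17*cos(180) = -17
z' = -15

(-12, -17, -15)


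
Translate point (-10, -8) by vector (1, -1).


Translation: (x+dx, y+dy) = (-10+1, -8+-1) = (-9, -9)

(-9, -9)


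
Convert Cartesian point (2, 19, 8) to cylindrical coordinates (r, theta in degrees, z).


r = sqrt(2^2 + 19^2) = 19.105
theta = atan2(19, 2) = 83.991 deg
z = 8

r = 19.105, theta = 83.991 deg, z = 8


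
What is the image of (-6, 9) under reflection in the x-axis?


Reflection across x-axis: (x, y) -> (x, -y)
(-6, 9) -> (-6, -9)

(-6, -9)


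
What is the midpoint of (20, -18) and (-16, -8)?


Midpoint = ((20+-16)/2, (-18+-8)/2) = (2, -13)

(2, -13)


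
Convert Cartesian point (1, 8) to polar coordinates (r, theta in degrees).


r = sqrt(1^2 + 8^2) = 8.0623
theta = atan2(8, 1) = 82.875 degrees

r = 8.0623, theta = 82.875 degrees


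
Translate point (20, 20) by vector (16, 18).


Translation: (x+dx, y+dy) = (20+16, 20+18) = (36, 38)

(36, 38)


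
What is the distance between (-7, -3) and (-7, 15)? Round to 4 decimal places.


d = sqrt((-7--7)^2 + (15--3)^2) = 18

18


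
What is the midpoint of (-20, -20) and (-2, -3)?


Midpoint = ((-20+-2)/2, (-20+-3)/2) = (-11, -11.5)

(-11, -11.5)


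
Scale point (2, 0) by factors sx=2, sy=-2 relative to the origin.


Scaling: (x*sx, y*sy) = (2*2, 0*-2) = (4, 0)

(4, 0)


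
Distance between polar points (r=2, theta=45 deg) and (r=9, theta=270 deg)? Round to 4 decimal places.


d = sqrt(r1^2 + r2^2 - 2*r1*r2*cos(t2-t1))
d = sqrt(2^2 + 9^2 - 2*2*9*cos(270-45)) = 10.5098

10.5098


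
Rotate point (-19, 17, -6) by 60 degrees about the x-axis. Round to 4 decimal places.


x' = -19
y' = 17*cos(60) - -6*sin(60) = 13.6962
z' = 17*sin(60) + -6*cos(60) = 11.7224

(-19, 13.6962, 11.7224)


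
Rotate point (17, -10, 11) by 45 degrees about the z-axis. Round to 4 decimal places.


x' = 17*cos(45) - -10*sin(45) = 19.0919
y' = 17*sin(45) + -10*cos(45) = 4.9497
z' = 11

(19.0919, 4.9497, 11)


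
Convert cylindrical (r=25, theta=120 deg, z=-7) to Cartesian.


x = 25 * cos(120) = -12.5
y = 25 * sin(120) = 21.6506
z = -7

(-12.5, 21.6506, -7)


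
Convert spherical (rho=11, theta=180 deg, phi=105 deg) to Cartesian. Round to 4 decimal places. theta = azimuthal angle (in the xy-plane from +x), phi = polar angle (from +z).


x = 11 * sin(105) * cos(180) = -10.6252
y = 11 * sin(105) * sin(180) = 0
z = 11 * cos(105) = -2.847

(-10.6252, 0, -2.847)


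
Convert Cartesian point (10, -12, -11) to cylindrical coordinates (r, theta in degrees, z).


r = sqrt(10^2 + (-12)^2) = 15.6205
theta = atan2(-12, 10) = 309.8056 deg
z = -11

r = 15.6205, theta = 309.8056 deg, z = -11


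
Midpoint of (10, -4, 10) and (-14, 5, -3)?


Midpoint = ((10+-14)/2, (-4+5)/2, (10+-3)/2) = (-2, 0.5, 3.5)

(-2, 0.5, 3.5)


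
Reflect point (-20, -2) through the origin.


Reflection through origin: (x, y) -> (-x, -y)
(-20, -2) -> (20, 2)

(20, 2)


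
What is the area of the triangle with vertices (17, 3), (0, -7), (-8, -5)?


Area = |x1(y2-y3) + x2(y3-y1) + x3(y1-y2)| / 2
= |17*(-7--5) + 0*(-5-3) + -8*(3--7)| / 2
= 57

57


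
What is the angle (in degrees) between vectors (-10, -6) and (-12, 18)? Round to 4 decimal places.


dot = -10*-12 + -6*18 = 12
|u| = 11.6619, |v| = 21.6333
cos(angle) = 0.0476
angle = 87.2737 degrees

87.2737 degrees


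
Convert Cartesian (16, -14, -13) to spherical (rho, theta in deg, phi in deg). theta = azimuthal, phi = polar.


rho = sqrt(16^2 + (-14)^2 + (-13)^2) = 24.9199
theta = atan2(-14, 16) = 318.8141 deg
phi = acos(-13/24.9199) = 121.4445 deg

rho = 24.9199, theta = 318.8141 deg, phi = 121.4445 deg


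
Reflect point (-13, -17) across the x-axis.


Reflection across x-axis: (x, y) -> (x, -y)
(-13, -17) -> (-13, 17)

(-13, 17)


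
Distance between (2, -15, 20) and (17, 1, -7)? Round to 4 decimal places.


d = sqrt((17-2)^2 + (1--15)^2 + (-7-20)^2) = 34.7851

34.7851


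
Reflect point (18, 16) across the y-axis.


Reflection across y-axis: (x, y) -> (-x, y)
(18, 16) -> (-18, 16)

(-18, 16)


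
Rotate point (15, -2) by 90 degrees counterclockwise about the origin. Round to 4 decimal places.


x' = 15*cos(90) - -2*sin(90) = 2
y' = 15*sin(90) + -2*cos(90) = 15

(2, 15)


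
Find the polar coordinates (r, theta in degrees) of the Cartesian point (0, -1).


r = sqrt(0^2 + (-1)^2) = 1
theta = atan2(-1, 0) = 270 degrees

r = 1, theta = 270 degrees


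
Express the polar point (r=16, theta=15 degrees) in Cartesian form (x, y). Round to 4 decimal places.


x = 16 * cos(15) = 15.4548
y = 16 * sin(15) = 4.1411

(15.4548, 4.1411)


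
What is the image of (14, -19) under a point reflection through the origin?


Reflection through origin: (x, y) -> (-x, -y)
(14, -19) -> (-14, 19)

(-14, 19)


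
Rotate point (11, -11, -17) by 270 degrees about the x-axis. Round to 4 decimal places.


x' = 11
y' = -11*cos(270) - -17*sin(270) = -17
z' = -11*sin(270) + -17*cos(270) = 11

(11, -17, 11)


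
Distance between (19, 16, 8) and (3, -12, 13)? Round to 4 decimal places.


d = sqrt((3-19)^2 + (-12-16)^2 + (13-8)^2) = 32.6343

32.6343


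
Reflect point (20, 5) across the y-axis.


Reflection across y-axis: (x, y) -> (-x, y)
(20, 5) -> (-20, 5)

(-20, 5)


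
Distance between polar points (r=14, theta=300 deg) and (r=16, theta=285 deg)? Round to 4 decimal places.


d = sqrt(r1^2 + r2^2 - 2*r1*r2*cos(t2-t1))
d = sqrt(14^2 + 16^2 - 2*14*16*cos(285-300)) = 4.3892

4.3892


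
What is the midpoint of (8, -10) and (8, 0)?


Midpoint = ((8+8)/2, (-10+0)/2) = (8, -5)

(8, -5)


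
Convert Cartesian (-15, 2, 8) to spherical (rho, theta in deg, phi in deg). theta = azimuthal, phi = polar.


rho = sqrt((-15)^2 + 2^2 + 8^2) = 17.1172
theta = atan2(2, -15) = 172.4054 deg
phi = acos(8/17.1172) = 62.1366 deg

rho = 17.1172, theta = 172.4054 deg, phi = 62.1366 deg


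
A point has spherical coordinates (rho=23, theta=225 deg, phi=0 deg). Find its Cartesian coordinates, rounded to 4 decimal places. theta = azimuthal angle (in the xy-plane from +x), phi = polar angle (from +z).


x = 23 * sin(0) * cos(225) = 0
y = 23 * sin(0) * sin(225) = 0
z = 23 * cos(0) = 23

(0, 0, 23)


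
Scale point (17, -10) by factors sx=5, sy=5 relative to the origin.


Scaling: (x*sx, y*sy) = (17*5, -10*5) = (85, -50)

(85, -50)


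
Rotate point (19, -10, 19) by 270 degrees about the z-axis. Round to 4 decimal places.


x' = 19*cos(270) - -10*sin(270) = -10
y' = 19*sin(270) + -10*cos(270) = -19
z' = 19

(-10, -19, 19)


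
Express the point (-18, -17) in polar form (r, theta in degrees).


r = sqrt((-18)^2 + (-17)^2) = 24.7588
theta = atan2(-17, -18) = 223.3634 degrees

r = 24.7588, theta = 223.3634 degrees


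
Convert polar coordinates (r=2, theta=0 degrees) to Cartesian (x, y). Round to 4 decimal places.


x = 2 * cos(0) = 2
y = 2 * sin(0) = 0

(2, 0)


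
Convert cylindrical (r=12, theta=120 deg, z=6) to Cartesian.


x = 12 * cos(120) = -6
y = 12 * sin(120) = 10.3923
z = 6

(-6, 10.3923, 6)


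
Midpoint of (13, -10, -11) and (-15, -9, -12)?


Midpoint = ((13+-15)/2, (-10+-9)/2, (-11+-12)/2) = (-1, -9.5, -11.5)

(-1, -9.5, -11.5)


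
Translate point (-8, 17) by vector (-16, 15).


Translation: (x+dx, y+dy) = (-8+-16, 17+15) = (-24, 32)

(-24, 32)


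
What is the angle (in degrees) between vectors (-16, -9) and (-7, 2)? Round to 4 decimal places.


dot = -16*-7 + -9*2 = 94
|u| = 18.3576, |v| = 7.2801
cos(angle) = 0.7034
angle = 45.3031 degrees

45.3031 degrees


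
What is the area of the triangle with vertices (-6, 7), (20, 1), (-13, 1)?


Area = |x1(y2-y3) + x2(y3-y1) + x3(y1-y2)| / 2
= |-6*(1-1) + 20*(1-7) + -13*(7-1)| / 2
= 99

99


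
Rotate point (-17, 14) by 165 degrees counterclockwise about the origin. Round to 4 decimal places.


x' = -17*cos(165) - 14*sin(165) = 12.7973
y' = -17*sin(165) + 14*cos(165) = -17.9229

(12.7973, -17.9229)


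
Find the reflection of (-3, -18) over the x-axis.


Reflection across x-axis: (x, y) -> (x, -y)
(-3, -18) -> (-3, 18)

(-3, 18)


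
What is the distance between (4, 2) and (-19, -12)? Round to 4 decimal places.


d = sqrt((-19-4)^2 + (-12-2)^2) = 26.9258

26.9258


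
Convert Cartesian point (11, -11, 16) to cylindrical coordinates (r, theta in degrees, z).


r = sqrt(11^2 + (-11)^2) = 15.5563
theta = atan2(-11, 11) = 315 deg
z = 16

r = 15.5563, theta = 315 deg, z = 16


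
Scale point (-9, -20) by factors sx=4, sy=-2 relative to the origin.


Scaling: (x*sx, y*sy) = (-9*4, -20*-2) = (-36, 40)

(-36, 40)


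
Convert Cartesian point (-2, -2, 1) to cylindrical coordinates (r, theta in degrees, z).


r = sqrt((-2)^2 + (-2)^2) = 2.8284
theta = atan2(-2, -2) = 225 deg
z = 1

r = 2.8284, theta = 225 deg, z = 1


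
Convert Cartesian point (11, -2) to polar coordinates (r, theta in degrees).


r = sqrt(11^2 + (-2)^2) = 11.1803
theta = atan2(-2, 11) = 349.6952 degrees

r = 11.1803, theta = 349.6952 degrees


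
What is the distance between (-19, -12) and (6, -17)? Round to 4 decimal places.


d = sqrt((6--19)^2 + (-17--12)^2) = 25.4951

25.4951


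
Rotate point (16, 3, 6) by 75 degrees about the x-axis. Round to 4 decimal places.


x' = 16
y' = 3*cos(75) - 6*sin(75) = -5.0191
z' = 3*sin(75) + 6*cos(75) = 4.4507

(16, -5.0191, 4.4507)


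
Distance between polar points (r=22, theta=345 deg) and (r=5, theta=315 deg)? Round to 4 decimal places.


d = sqrt(r1^2 + r2^2 - 2*r1*r2*cos(t2-t1))
d = sqrt(22^2 + 5^2 - 2*22*5*cos(315-345)) = 17.8459

17.8459


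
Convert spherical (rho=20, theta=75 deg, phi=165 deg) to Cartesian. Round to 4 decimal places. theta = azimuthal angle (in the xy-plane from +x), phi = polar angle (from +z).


x = 20 * sin(165) * cos(75) = 1.3397
y = 20 * sin(165) * sin(75) = 5
z = 20 * cos(165) = -19.3185

(1.3397, 5, -19.3185)


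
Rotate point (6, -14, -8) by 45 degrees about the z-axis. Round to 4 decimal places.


x' = 6*cos(45) - -14*sin(45) = 14.1421
y' = 6*sin(45) + -14*cos(45) = -5.6569
z' = -8

(14.1421, -5.6569, -8)


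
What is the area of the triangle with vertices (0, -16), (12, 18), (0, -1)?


Area = |x1(y2-y3) + x2(y3-y1) + x3(y1-y2)| / 2
= |0*(18--1) + 12*(-1--16) + 0*(-16-18)| / 2
= 90

90


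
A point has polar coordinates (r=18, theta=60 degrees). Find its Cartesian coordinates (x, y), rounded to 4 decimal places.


x = 18 * cos(60) = 9
y = 18 * sin(60) = 15.5885

(9, 15.5885)


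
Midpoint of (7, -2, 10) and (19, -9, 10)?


Midpoint = ((7+19)/2, (-2+-9)/2, (10+10)/2) = (13, -5.5, 10)

(13, -5.5, 10)


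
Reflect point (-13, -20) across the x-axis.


Reflection across x-axis: (x, y) -> (x, -y)
(-13, -20) -> (-13, 20)

(-13, 20)


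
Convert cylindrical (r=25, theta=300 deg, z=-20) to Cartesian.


x = 25 * cos(300) = 12.5
y = 25 * sin(300) = -21.6506
z = -20

(12.5, -21.6506, -20)


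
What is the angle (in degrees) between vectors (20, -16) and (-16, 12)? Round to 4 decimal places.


dot = 20*-16 + -16*12 = -512
|u| = 25.6125, |v| = 20
cos(angle) = -0.9995
angle = 178.2101 degrees

178.2101 degrees


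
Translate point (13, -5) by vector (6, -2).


Translation: (x+dx, y+dy) = (13+6, -5+-2) = (19, -7)

(19, -7)


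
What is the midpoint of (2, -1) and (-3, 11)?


Midpoint = ((2+-3)/2, (-1+11)/2) = (-0.5, 5)

(-0.5, 5)


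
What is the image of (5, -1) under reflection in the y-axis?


Reflection across y-axis: (x, y) -> (-x, y)
(5, -1) -> (-5, -1)

(-5, -1)


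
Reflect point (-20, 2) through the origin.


Reflection through origin: (x, y) -> (-x, -y)
(-20, 2) -> (20, -2)

(20, -2)


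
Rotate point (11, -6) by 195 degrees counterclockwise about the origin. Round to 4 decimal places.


x' = 11*cos(195) - -6*sin(195) = -12.1781
y' = 11*sin(195) + -6*cos(195) = 2.9485

(-12.1781, 2.9485)


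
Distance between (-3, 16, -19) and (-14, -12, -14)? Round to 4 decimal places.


d = sqrt((-14--3)^2 + (-12-16)^2 + (-14--19)^2) = 30.4959

30.4959


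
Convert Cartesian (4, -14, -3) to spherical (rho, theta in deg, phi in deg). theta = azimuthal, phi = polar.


rho = sqrt(4^2 + (-14)^2 + (-3)^2) = 14.8661
theta = atan2(-14, 4) = 285.9454 deg
phi = acos(-3/14.8661) = 101.6423 deg

rho = 14.8661, theta = 285.9454 deg, phi = 101.6423 deg


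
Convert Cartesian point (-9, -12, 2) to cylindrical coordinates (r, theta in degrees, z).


r = sqrt((-9)^2 + (-12)^2) = 15
theta = atan2(-12, -9) = 233.1301 deg
z = 2

r = 15, theta = 233.1301 deg, z = 2


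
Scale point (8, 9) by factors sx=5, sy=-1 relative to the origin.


Scaling: (x*sx, y*sy) = (8*5, 9*-1) = (40, -9)

(40, -9)


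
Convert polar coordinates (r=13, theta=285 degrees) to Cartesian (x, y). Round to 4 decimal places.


x = 13 * cos(285) = 3.3646
y = 13 * sin(285) = -12.557

(3.3646, -12.557)


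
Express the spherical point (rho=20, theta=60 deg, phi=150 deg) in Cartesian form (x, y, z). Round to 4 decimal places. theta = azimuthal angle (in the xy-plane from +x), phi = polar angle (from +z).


x = 20 * sin(150) * cos(60) = 5
y = 20 * sin(150) * sin(60) = 8.6603
z = 20 * cos(150) = -17.3205

(5, 8.6603, -17.3205)


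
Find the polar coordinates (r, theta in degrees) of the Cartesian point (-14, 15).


r = sqrt((-14)^2 + 15^2) = 20.5183
theta = atan2(15, -14) = 133.0251 degrees

r = 20.5183, theta = 133.0251 degrees


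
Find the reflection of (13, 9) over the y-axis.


Reflection across y-axis: (x, y) -> (-x, y)
(13, 9) -> (-13, 9)

(-13, 9)


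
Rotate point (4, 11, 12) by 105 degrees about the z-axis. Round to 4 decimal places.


x' = 4*cos(105) - 11*sin(105) = -11.6605
y' = 4*sin(105) + 11*cos(105) = 1.0167
z' = 12

(-11.6605, 1.0167, 12)


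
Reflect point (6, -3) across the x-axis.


Reflection across x-axis: (x, y) -> (x, -y)
(6, -3) -> (6, 3)

(6, 3)


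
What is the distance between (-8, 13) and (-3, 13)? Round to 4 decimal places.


d = sqrt((-3--8)^2 + (13-13)^2) = 5

5


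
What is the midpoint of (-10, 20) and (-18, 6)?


Midpoint = ((-10+-18)/2, (20+6)/2) = (-14, 13)

(-14, 13)


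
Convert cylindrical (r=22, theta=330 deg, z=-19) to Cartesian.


x = 22 * cos(330) = 19.0526
y = 22 * sin(330) = -11
z = -19

(19.0526, -11, -19)


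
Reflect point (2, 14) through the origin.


Reflection through origin: (x, y) -> (-x, -y)
(2, 14) -> (-2, -14)

(-2, -14)


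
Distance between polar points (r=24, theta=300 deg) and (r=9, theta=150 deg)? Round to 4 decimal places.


d = sqrt(r1^2 + r2^2 - 2*r1*r2*cos(t2-t1))
d = sqrt(24^2 + 9^2 - 2*24*9*cos(150-300)) = 32.1111

32.1111


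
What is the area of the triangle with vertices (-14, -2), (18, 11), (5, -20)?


Area = |x1(y2-y3) + x2(y3-y1) + x3(y1-y2)| / 2
= |-14*(11--20) + 18*(-20--2) + 5*(-2-11)| / 2
= 411.5

411.5


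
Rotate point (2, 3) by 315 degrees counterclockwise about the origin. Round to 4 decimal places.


x' = 2*cos(315) - 3*sin(315) = 3.5355
y' = 2*sin(315) + 3*cos(315) = 0.7071

(3.5355, 0.7071)


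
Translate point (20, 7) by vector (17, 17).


Translation: (x+dx, y+dy) = (20+17, 7+17) = (37, 24)

(37, 24)


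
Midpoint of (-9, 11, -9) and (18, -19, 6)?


Midpoint = ((-9+18)/2, (11+-19)/2, (-9+6)/2) = (4.5, -4, -1.5)

(4.5, -4, -1.5)


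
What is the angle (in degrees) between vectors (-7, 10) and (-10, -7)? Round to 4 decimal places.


dot = -7*-10 + 10*-7 = 0
|u| = 12.2066, |v| = 12.2066
cos(angle) = 0
angle = 90 degrees

90 degrees


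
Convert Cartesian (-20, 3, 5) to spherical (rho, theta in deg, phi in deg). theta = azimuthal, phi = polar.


rho = sqrt((-20)^2 + 3^2 + 5^2) = 20.8327
theta = atan2(3, -20) = 171.4692 deg
phi = acos(5/20.8327) = 76.113 deg

rho = 20.8327, theta = 171.4692 deg, phi = 76.113 deg


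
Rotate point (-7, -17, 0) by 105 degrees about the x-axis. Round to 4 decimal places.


x' = -7
y' = -17*cos(105) - 0*sin(105) = 4.3999
z' = -17*sin(105) + 0*cos(105) = -16.4207

(-7, 4.3999, -16.4207)


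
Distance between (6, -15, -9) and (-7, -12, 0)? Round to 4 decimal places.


d = sqrt((-7-6)^2 + (-12--15)^2 + (0--9)^2) = 16.0935

16.0935


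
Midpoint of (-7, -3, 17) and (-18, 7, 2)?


Midpoint = ((-7+-18)/2, (-3+7)/2, (17+2)/2) = (-12.5, 2, 9.5)

(-12.5, 2, 9.5)


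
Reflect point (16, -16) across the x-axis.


Reflection across x-axis: (x, y) -> (x, -y)
(16, -16) -> (16, 16)

(16, 16)


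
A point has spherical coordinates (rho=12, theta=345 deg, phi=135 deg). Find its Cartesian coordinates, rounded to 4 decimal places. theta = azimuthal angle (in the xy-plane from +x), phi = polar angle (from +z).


x = 12 * sin(135) * cos(345) = 8.1962
y = 12 * sin(135) * sin(345) = -2.1962
z = 12 * cos(135) = -8.4853

(8.1962, -2.1962, -8.4853)


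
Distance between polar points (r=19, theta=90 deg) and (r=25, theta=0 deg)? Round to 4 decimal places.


d = sqrt(r1^2 + r2^2 - 2*r1*r2*cos(t2-t1))
d = sqrt(19^2 + 25^2 - 2*19*25*cos(0-90)) = 31.4006

31.4006


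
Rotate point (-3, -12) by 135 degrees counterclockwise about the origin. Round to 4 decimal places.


x' = -3*cos(135) - -12*sin(135) = 10.6066
y' = -3*sin(135) + -12*cos(135) = 6.364

(10.6066, 6.364)


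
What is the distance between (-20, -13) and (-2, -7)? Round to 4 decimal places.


d = sqrt((-2--20)^2 + (-7--13)^2) = 18.9737

18.9737


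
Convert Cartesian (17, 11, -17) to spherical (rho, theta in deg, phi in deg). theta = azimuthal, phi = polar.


rho = sqrt(17^2 + 11^2 + (-17)^2) = 26.4386
theta = atan2(11, 17) = 32.9052 deg
phi = acos(-17/26.4386) = 130.0158 deg

rho = 26.4386, theta = 32.9052 deg, phi = 130.0158 deg


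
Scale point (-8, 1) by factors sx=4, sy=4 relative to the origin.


Scaling: (x*sx, y*sy) = (-8*4, 1*4) = (-32, 4)

(-32, 4)


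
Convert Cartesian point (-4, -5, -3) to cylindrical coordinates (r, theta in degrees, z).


r = sqrt((-4)^2 + (-5)^2) = 6.4031
theta = atan2(-5, -4) = 231.3402 deg
z = -3

r = 6.4031, theta = 231.3402 deg, z = -3


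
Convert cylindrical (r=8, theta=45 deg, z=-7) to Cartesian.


x = 8 * cos(45) = 5.6569
y = 8 * sin(45) = 5.6569
z = -7

(5.6569, 5.6569, -7)


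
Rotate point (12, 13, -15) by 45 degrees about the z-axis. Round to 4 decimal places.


x' = 12*cos(45) - 13*sin(45) = -0.7071
y' = 12*sin(45) + 13*cos(45) = 17.6777
z' = -15

(-0.7071, 17.6777, -15)


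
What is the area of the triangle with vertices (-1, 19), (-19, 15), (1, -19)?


Area = |x1(y2-y3) + x2(y3-y1) + x3(y1-y2)| / 2
= |-1*(15--19) + -19*(-19-19) + 1*(19-15)| / 2
= 346

346


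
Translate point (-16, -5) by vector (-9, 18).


Translation: (x+dx, y+dy) = (-16+-9, -5+18) = (-25, 13)

(-25, 13)


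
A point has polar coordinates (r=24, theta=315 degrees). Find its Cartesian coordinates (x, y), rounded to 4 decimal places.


x = 24 * cos(315) = 16.9706
y = 24 * sin(315) = -16.9706

(16.9706, -16.9706)


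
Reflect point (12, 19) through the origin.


Reflection through origin: (x, y) -> (-x, -y)
(12, 19) -> (-12, -19)

(-12, -19)


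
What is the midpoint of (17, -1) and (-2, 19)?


Midpoint = ((17+-2)/2, (-1+19)/2) = (7.5, 9)

(7.5, 9)


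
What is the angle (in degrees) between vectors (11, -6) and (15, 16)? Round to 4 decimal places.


dot = 11*15 + -6*16 = 69
|u| = 12.53, |v| = 21.9317
cos(angle) = 0.2511
angle = 75.4581 degrees

75.4581 degrees


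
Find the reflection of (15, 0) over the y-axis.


Reflection across y-axis: (x, y) -> (-x, y)
(15, 0) -> (-15, 0)

(-15, 0)


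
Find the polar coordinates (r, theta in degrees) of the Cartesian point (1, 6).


r = sqrt(1^2 + 6^2) = 6.0828
theta = atan2(6, 1) = 80.5377 degrees

r = 6.0828, theta = 80.5377 degrees


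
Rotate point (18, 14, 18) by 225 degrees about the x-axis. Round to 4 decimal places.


x' = 18
y' = 14*cos(225) - 18*sin(225) = 2.8284
z' = 14*sin(225) + 18*cos(225) = -22.6274

(18, 2.8284, -22.6274)


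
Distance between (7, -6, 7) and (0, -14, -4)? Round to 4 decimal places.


d = sqrt((0-7)^2 + (-14--6)^2 + (-4-7)^2) = 15.2971

15.2971


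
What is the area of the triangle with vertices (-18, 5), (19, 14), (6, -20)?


Area = |x1(y2-y3) + x2(y3-y1) + x3(y1-y2)| / 2
= |-18*(14--20) + 19*(-20-5) + 6*(5-14)| / 2
= 570.5

570.5


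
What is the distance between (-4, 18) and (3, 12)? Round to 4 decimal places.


d = sqrt((3--4)^2 + (12-18)^2) = 9.2195

9.2195


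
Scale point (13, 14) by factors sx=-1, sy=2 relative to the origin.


Scaling: (x*sx, y*sy) = (13*-1, 14*2) = (-13, 28)

(-13, 28)


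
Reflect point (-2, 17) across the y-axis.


Reflection across y-axis: (x, y) -> (-x, y)
(-2, 17) -> (2, 17)

(2, 17)


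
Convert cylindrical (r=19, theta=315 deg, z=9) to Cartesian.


x = 19 * cos(315) = 13.435
y = 19 * sin(315) = -13.435
z = 9

(13.435, -13.435, 9)


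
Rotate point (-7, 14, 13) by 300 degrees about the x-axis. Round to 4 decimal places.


x' = -7
y' = 14*cos(300) - 13*sin(300) = 18.2583
z' = 14*sin(300) + 13*cos(300) = -5.6244

(-7, 18.2583, -5.6244)


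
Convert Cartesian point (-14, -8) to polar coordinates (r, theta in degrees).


r = sqrt((-14)^2 + (-8)^2) = 16.1245
theta = atan2(-8, -14) = 209.7449 degrees

r = 16.1245, theta = 209.7449 degrees


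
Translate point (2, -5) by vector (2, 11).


Translation: (x+dx, y+dy) = (2+2, -5+11) = (4, 6)

(4, 6)


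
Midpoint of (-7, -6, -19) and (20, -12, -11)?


Midpoint = ((-7+20)/2, (-6+-12)/2, (-19+-11)/2) = (6.5, -9, -15)

(6.5, -9, -15)


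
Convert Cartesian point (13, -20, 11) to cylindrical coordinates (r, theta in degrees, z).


r = sqrt(13^2 + (-20)^2) = 23.8537
theta = atan2(-20, 13) = 303.0239 deg
z = 11

r = 23.8537, theta = 303.0239 deg, z = 11


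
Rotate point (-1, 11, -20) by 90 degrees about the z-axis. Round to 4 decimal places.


x' = -1*cos(90) - 11*sin(90) = -11
y' = -1*sin(90) + 11*cos(90) = -1
z' = -20

(-11, -1, -20)


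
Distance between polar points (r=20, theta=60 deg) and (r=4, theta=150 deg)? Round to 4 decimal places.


d = sqrt(r1^2 + r2^2 - 2*r1*r2*cos(t2-t1))
d = sqrt(20^2 + 4^2 - 2*20*4*cos(150-60)) = 20.3961

20.3961


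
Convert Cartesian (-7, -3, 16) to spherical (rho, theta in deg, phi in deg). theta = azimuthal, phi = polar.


rho = sqrt((-7)^2 + (-3)^2 + 16^2) = 17.72
theta = atan2(-3, -7) = 203.1986 deg
phi = acos(16/17.72) = 25.4538 deg

rho = 17.72, theta = 203.1986 deg, phi = 25.4538 deg


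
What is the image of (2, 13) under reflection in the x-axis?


Reflection across x-axis: (x, y) -> (x, -y)
(2, 13) -> (2, -13)

(2, -13)


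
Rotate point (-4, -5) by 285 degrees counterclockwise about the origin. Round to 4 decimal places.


x' = -4*cos(285) - -5*sin(285) = -5.8649
y' = -4*sin(285) + -5*cos(285) = 2.5696

(-5.8649, 2.5696)


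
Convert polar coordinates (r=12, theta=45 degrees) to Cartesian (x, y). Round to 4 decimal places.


x = 12 * cos(45) = 8.4853
y = 12 * sin(45) = 8.4853

(8.4853, 8.4853)


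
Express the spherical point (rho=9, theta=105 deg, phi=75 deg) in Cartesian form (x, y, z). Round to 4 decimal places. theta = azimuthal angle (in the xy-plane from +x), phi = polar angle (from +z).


x = 9 * sin(75) * cos(105) = -2.25
y = 9 * sin(75) * sin(105) = 8.3971
z = 9 * cos(75) = 2.3294

(-2.25, 8.3971, 2.3294)


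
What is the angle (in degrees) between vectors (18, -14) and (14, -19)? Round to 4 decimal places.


dot = 18*14 + -14*-19 = 518
|u| = 22.8035, |v| = 23.6008
cos(angle) = 0.9625
angle = 15.7407 degrees

15.7407 degrees


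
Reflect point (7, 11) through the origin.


Reflection through origin: (x, y) -> (-x, -y)
(7, 11) -> (-7, -11)

(-7, -11)


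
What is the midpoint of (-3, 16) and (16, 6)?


Midpoint = ((-3+16)/2, (16+6)/2) = (6.5, 11)

(6.5, 11)


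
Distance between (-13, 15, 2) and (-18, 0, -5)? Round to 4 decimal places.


d = sqrt((-18--13)^2 + (0-15)^2 + (-5-2)^2) = 17.2916

17.2916


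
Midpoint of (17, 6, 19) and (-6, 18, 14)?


Midpoint = ((17+-6)/2, (6+18)/2, (19+14)/2) = (5.5, 12, 16.5)

(5.5, 12, 16.5)


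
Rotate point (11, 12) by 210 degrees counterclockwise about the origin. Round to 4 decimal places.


x' = 11*cos(210) - 12*sin(210) = -3.5263
y' = 11*sin(210) + 12*cos(210) = -15.8923

(-3.5263, -15.8923)


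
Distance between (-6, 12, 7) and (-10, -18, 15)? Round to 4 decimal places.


d = sqrt((-10--6)^2 + (-18-12)^2 + (15-7)^2) = 31.305

31.305


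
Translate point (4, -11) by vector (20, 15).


Translation: (x+dx, y+dy) = (4+20, -11+15) = (24, 4)

(24, 4)


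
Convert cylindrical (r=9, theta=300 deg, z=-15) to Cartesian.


x = 9 * cos(300) = 4.5
y = 9 * sin(300) = -7.7942
z = -15

(4.5, -7.7942, -15)


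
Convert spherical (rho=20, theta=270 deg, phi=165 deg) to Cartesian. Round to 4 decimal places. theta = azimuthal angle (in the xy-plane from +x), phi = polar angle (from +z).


x = 20 * sin(165) * cos(270) = 0
y = 20 * sin(165) * sin(270) = -5.1764
z = 20 * cos(165) = -19.3185

(0, -5.1764, -19.3185)


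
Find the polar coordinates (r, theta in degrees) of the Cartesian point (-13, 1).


r = sqrt((-13)^2 + 1^2) = 13.0384
theta = atan2(1, -13) = 175.6013 degrees

r = 13.0384, theta = 175.6013 degrees


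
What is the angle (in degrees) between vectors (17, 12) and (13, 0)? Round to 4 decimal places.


dot = 17*13 + 12*0 = 221
|u| = 20.8087, |v| = 13
cos(angle) = 0.817
angle = 35.2176 degrees

35.2176 degrees


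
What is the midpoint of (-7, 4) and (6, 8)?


Midpoint = ((-7+6)/2, (4+8)/2) = (-0.5, 6)

(-0.5, 6)


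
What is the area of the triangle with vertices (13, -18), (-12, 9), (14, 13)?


Area = |x1(y2-y3) + x2(y3-y1) + x3(y1-y2)| / 2
= |13*(9-13) + -12*(13--18) + 14*(-18-9)| / 2
= 401

401


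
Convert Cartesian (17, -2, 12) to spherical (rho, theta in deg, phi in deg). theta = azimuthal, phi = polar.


rho = sqrt(17^2 + (-2)^2 + 12^2) = 20.9045
theta = atan2(-2, 17) = 353.2902 deg
phi = acos(12/20.9045) = 54.9677 deg

rho = 20.9045, theta = 353.2902 deg, phi = 54.9677 deg


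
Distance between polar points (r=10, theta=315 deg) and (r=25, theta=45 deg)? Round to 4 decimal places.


d = sqrt(r1^2 + r2^2 - 2*r1*r2*cos(t2-t1))
d = sqrt(10^2 + 25^2 - 2*10*25*cos(45-315)) = 26.9258

26.9258


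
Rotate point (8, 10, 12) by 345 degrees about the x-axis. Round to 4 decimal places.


x' = 8
y' = 10*cos(345) - 12*sin(345) = 12.7651
z' = 10*sin(345) + 12*cos(345) = 9.0029

(8, 12.7651, 9.0029)


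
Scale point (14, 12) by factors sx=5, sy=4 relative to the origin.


Scaling: (x*sx, y*sy) = (14*5, 12*4) = (70, 48)

(70, 48)


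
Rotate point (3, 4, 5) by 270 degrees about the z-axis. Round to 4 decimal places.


x' = 3*cos(270) - 4*sin(270) = 4
y' = 3*sin(270) + 4*cos(270) = -3
z' = 5

(4, -3, 5)


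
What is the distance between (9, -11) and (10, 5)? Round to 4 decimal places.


d = sqrt((10-9)^2 + (5--11)^2) = 16.0312

16.0312


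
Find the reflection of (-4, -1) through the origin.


Reflection through origin: (x, y) -> (-x, -y)
(-4, -1) -> (4, 1)

(4, 1)
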